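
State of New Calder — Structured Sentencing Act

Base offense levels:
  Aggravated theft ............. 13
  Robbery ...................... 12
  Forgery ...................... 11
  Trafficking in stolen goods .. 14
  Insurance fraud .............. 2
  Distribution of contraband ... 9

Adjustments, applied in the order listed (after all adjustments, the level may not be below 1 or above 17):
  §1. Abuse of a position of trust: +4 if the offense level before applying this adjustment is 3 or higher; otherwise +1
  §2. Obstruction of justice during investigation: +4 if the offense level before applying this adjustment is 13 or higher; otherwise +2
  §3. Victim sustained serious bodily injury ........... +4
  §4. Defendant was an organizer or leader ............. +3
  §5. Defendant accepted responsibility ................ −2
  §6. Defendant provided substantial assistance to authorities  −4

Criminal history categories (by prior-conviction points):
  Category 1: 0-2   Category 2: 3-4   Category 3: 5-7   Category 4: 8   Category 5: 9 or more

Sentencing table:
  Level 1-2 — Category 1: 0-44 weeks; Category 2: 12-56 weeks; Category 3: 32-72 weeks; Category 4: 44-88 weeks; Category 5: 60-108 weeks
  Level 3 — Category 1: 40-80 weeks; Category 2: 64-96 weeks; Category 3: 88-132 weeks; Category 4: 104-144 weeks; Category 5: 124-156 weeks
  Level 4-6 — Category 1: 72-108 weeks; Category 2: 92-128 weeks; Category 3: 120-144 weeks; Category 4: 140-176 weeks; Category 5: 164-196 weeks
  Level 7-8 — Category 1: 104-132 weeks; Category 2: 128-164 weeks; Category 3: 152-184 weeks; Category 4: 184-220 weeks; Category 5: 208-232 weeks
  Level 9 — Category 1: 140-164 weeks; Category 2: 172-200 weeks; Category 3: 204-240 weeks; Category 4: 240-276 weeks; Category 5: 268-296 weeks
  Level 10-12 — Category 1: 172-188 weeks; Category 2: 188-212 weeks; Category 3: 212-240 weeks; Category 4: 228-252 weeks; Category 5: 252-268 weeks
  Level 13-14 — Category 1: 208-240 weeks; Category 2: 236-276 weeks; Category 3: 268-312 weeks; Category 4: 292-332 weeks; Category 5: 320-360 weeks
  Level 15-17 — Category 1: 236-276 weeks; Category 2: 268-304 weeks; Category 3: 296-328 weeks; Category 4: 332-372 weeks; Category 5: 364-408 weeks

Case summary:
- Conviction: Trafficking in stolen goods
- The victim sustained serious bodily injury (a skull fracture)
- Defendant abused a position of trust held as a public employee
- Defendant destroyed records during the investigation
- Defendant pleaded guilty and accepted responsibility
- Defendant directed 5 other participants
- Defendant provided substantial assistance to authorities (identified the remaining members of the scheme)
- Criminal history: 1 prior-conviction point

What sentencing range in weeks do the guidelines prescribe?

236-276 weeks

Base offense level for trafficking in stolen goods: 14.
§1 applies (level before this adjustment is 14 ≥ 3, so +4): 14 + 4 = 18.
§2 applies (level before this adjustment is 18 ≥ 13, so +4): 18 + 4 = 22.
§3 applies: 22 + 4 = 26.
§4 applies: 26 + 3 = 29.
§5 applies: 29 − 2 = 27.
§6 applies: 27 − 4 = 23.
Level 23 exceeds the maximum of 17; capped at 17.
Final offense level: 17.
Criminal history: 1 prior point → Category 1 (0-2).
Level 17 falls in the 15-17 band.
Grid: Level 15-17 × Category 1 = 236-276 weeks.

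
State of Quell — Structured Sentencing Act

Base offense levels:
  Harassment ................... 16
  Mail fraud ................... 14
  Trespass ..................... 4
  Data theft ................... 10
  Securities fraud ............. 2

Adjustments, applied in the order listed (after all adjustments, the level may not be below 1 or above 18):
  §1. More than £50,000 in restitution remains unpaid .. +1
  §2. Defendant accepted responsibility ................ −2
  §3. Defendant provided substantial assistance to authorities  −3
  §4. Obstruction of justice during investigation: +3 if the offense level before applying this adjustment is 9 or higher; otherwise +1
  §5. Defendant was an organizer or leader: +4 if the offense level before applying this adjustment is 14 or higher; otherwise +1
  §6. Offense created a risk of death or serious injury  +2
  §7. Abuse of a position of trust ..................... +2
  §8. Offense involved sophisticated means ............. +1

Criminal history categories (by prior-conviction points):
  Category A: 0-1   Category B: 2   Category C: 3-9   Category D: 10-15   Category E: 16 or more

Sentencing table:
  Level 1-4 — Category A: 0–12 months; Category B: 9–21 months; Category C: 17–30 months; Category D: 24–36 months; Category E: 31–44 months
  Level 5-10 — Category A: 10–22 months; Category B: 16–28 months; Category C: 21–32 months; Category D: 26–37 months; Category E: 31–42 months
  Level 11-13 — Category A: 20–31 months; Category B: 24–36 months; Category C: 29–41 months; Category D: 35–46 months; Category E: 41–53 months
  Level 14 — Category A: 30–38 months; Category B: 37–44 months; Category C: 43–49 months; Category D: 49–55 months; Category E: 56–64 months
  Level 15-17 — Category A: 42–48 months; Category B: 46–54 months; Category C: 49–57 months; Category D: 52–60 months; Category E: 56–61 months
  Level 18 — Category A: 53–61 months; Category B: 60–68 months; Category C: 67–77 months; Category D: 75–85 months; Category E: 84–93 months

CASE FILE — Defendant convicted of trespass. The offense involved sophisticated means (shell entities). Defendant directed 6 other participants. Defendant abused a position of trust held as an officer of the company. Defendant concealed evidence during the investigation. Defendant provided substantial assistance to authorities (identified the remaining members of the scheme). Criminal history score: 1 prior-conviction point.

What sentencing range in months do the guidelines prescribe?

Base offense level for trespass: 4.
§3 applies: 4 − 3 = 1.
§4 applies (level before this adjustment is 1 < 9, so +1): 1 + 1 = 2.
§5 applies (level before this adjustment is 2 < 14, so +1): 2 + 1 = 3.
§7 applies: 3 + 2 = 5.
§8 applies: 5 + 1 = 6.
Final offense level: 6.
Criminal history: 1 prior point → Category A (0-1).
Level 6 falls in the 5-10 band.
Grid: Level 5-10 × Category A = 10-22 months.

10-22 months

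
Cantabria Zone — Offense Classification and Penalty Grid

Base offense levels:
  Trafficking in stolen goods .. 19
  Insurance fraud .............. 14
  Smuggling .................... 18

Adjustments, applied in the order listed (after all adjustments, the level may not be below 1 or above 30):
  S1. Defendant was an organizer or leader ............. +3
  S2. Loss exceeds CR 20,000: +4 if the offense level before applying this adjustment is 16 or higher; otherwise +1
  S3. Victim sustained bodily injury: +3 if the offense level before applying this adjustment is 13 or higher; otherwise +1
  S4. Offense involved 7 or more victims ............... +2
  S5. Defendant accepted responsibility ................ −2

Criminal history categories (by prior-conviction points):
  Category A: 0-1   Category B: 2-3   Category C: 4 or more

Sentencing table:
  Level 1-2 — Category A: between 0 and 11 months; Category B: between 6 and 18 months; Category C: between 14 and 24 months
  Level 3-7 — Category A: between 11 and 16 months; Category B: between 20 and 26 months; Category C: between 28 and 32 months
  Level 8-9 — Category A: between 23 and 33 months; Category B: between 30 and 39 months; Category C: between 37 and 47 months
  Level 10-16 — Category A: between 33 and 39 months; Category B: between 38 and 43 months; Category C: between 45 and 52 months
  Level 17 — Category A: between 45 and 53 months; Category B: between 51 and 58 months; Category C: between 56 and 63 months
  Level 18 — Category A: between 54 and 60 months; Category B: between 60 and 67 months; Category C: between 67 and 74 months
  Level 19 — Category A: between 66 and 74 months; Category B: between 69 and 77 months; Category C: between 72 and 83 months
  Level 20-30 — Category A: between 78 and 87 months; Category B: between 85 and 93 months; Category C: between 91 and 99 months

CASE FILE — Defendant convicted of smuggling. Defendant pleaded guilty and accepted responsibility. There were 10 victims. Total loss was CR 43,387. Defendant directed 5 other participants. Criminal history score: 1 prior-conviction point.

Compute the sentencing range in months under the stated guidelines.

Base offense level for smuggling: 18.
S1 applies: 18 + 3 = 21.
S2 applies (level before this adjustment is 21 ≥ 16, so +4): 21 + 4 = 25.
S3 does not apply.
S4 applies: 25 + 2 = 27.
S5 applies: 27 − 2 = 25.
Final offense level: 25.
Criminal history: 1 prior point → Category A (0-1).
Level 25 falls in the 20-30 band.
Grid: Level 20-30 × Category A = 78-87 months.

78-87 months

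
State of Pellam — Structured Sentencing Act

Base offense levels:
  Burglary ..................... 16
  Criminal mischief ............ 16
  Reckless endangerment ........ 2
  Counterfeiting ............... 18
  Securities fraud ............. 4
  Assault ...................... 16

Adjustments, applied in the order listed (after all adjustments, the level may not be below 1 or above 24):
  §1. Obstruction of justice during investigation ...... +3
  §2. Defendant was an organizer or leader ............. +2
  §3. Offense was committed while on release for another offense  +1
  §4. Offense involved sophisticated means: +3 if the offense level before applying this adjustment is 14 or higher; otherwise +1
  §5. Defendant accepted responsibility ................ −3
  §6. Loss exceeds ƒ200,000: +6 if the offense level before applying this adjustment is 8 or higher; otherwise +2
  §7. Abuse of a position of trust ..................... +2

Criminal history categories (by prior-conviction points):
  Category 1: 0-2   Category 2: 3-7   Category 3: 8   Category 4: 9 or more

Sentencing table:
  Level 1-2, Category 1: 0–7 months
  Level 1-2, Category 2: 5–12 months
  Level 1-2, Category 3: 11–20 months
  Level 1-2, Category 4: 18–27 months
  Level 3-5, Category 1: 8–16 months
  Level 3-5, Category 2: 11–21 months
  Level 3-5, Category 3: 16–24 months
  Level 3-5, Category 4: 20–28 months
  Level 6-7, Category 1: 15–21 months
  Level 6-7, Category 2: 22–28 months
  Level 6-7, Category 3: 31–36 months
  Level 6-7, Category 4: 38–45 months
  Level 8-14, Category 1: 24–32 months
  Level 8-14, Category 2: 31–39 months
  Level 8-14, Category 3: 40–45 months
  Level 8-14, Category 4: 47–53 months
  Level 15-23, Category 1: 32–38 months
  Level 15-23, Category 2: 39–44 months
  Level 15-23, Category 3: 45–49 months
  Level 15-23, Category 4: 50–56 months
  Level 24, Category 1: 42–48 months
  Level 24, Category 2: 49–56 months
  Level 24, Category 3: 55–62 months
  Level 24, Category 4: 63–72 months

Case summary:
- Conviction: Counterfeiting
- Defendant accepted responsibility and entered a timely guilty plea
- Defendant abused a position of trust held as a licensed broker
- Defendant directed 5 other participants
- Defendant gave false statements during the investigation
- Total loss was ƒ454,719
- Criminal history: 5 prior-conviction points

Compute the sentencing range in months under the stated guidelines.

Base offense level for counterfeiting: 18.
§1 applies: 18 + 3 = 21.
§2 applies: 21 + 2 = 23.
§3 does not apply.
§5 applies: 23 − 3 = 20.
§6 applies (level before this adjustment is 20 ≥ 8, so +6): 20 + 6 = 26.
§7 applies: 26 + 2 = 28.
Level 28 exceeds the maximum of 24; capped at 24.
Final offense level: 24.
Criminal history: 5 prior points → Category 2 (3-7).
Level 24 falls in the 24 band.
Grid: Level 24 × Category 2 = 49-56 months.

49-56 months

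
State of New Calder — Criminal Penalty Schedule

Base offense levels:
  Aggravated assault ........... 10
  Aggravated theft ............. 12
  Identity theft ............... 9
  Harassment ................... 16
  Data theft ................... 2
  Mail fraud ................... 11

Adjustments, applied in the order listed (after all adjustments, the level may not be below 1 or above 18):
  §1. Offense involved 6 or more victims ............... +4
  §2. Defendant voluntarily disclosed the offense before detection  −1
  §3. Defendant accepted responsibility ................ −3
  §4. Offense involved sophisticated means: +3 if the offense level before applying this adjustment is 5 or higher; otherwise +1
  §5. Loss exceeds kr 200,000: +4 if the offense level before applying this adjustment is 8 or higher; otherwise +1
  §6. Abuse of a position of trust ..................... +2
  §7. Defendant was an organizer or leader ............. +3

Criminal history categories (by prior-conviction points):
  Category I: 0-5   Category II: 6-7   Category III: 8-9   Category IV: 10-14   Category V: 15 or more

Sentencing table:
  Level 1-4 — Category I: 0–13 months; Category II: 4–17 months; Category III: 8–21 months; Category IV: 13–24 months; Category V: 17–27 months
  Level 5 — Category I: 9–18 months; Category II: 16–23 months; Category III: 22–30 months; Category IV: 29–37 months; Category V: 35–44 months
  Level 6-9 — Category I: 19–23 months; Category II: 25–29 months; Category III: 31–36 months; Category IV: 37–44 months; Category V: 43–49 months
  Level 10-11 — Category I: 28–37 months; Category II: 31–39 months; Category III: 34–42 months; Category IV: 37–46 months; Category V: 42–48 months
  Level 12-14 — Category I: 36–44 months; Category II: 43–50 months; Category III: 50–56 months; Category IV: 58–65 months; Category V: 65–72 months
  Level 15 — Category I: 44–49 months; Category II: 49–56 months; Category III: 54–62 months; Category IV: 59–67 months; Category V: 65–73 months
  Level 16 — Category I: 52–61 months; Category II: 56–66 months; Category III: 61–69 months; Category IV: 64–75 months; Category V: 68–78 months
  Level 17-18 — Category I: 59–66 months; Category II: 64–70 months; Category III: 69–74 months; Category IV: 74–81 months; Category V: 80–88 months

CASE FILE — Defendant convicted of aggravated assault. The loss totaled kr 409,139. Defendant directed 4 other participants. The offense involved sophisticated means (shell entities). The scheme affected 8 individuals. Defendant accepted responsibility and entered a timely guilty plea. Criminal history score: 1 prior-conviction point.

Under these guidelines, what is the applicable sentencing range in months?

Base offense level for aggravated assault: 10.
§1 applies: 10 + 4 = 14.
§3 applies: 14 − 3 = 11.
§4 applies (level before this adjustment is 11 ≥ 5, so +3): 11 + 3 = 14.
§5 applies (level before this adjustment is 14 ≥ 8, so +4): 14 + 4 = 18.
§6 does not apply.
§7 applies: 18 + 3 = 21.
Level 21 exceeds the maximum of 18; capped at 18.
Final offense level: 18.
Criminal history: 1 prior point → Category I (0-5).
Level 18 falls in the 17-18 band.
Grid: Level 17-18 × Category I = 59-66 months.

59-66 months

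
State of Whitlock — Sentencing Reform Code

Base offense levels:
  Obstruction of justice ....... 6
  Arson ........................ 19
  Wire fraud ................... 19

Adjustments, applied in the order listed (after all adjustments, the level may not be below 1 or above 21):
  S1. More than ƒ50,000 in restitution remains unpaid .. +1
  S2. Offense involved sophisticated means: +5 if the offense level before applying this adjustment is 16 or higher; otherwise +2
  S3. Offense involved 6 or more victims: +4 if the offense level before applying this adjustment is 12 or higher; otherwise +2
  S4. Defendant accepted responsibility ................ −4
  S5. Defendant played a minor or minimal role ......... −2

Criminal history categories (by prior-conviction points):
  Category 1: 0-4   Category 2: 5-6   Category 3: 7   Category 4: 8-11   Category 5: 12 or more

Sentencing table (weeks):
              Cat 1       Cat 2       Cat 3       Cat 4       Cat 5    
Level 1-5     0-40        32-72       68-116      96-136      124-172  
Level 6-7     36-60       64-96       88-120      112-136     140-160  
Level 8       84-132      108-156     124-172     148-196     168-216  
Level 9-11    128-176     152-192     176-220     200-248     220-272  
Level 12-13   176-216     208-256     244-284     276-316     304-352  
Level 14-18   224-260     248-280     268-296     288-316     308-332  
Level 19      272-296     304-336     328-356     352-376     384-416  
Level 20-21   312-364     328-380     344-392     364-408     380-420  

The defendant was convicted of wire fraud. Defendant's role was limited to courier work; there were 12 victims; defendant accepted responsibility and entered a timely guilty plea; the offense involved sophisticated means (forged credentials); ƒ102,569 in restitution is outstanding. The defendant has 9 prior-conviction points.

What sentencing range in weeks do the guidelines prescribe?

364-408 weeks

Base offense level for wire fraud: 19.
S1 applies: 19 + 1 = 20.
S2 applies (level before this adjustment is 20 ≥ 16, so +5): 20 + 5 = 25.
S3 applies (level before this adjustment is 25 ≥ 12, so +4): 25 + 4 = 29.
S4 applies: 29 − 4 = 25.
S5 applies: 25 − 2 = 23.
Level 23 exceeds the maximum of 21; capped at 21.
Final offense level: 21.
Criminal history: 9 prior points → Category 4 (8-11).
Level 21 falls in the 20-21 band.
Grid: Level 20-21 × Category 4 = 364-408 weeks.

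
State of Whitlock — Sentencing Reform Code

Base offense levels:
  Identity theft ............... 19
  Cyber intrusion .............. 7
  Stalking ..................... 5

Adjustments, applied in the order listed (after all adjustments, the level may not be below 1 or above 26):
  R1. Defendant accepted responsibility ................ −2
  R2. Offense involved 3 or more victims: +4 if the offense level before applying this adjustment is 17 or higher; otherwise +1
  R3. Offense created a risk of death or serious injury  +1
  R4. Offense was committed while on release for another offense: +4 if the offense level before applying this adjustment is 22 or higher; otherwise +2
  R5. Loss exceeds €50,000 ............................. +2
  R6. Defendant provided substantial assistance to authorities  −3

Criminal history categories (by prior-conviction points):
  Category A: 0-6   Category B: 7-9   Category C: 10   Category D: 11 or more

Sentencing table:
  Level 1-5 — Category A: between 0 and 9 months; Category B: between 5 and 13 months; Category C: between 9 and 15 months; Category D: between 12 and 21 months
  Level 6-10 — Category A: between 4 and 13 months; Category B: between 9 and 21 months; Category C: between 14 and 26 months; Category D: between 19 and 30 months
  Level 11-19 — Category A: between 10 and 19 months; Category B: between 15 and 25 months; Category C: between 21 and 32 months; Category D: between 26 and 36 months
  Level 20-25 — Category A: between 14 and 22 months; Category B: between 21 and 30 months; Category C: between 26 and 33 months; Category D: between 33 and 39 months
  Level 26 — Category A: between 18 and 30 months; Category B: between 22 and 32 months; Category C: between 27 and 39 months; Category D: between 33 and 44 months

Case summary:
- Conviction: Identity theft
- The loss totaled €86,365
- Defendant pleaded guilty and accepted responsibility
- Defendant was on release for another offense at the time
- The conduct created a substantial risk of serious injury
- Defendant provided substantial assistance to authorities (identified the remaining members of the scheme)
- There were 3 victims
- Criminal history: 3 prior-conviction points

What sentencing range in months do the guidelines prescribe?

14-22 months

Base offense level for identity theft: 19.
R1 applies: 19 − 2 = 17.
R2 applies (level before this adjustment is 17 ≥ 17, so +4): 17 + 4 = 21.
R3 applies: 21 + 1 = 22.
R4 applies (level before this adjustment is 22 ≥ 22, so +4): 22 + 4 = 26.
R5 applies: 26 + 2 = 28.
R6 applies: 28 − 3 = 25.
Final offense level: 25.
Criminal history: 3 prior points → Category A (0-6).
Level 25 falls in the 20-25 band.
Grid: Level 20-25 × Category A = 14-22 months.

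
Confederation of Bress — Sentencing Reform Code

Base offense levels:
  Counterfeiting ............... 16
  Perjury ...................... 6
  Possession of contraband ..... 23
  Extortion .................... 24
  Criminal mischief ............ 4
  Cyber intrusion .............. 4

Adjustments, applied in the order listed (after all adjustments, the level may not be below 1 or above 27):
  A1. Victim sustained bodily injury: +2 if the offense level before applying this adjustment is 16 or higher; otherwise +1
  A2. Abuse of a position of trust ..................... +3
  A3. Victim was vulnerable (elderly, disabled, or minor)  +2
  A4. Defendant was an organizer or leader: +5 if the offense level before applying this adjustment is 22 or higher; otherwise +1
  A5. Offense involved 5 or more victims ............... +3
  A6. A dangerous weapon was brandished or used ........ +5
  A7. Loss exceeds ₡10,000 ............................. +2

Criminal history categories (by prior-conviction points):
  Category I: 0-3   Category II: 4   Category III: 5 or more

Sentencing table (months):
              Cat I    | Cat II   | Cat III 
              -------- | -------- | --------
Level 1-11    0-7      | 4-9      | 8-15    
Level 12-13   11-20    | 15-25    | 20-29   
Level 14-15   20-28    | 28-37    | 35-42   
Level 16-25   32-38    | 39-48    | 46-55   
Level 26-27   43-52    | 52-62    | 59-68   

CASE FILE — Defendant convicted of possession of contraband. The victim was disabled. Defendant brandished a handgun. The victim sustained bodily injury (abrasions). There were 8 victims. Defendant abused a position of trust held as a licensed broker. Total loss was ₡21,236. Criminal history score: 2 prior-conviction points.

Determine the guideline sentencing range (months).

43-52 months

Base offense level for possession of contraband: 23.
A1 applies (level before this adjustment is 23 ≥ 16, so +2): 23 + 2 = 25.
A2 applies: 25 + 3 = 28.
A3 applies: 28 + 2 = 30.
A5 applies: 30 + 3 = 33.
A6 applies: 33 + 5 = 38.
A7 applies: 38 + 2 = 40.
Level 40 exceeds the maximum of 27; capped at 27.
Final offense level: 27.
Criminal history: 2 prior points → Category I (0-3).
Level 27 falls in the 26-27 band.
Grid: Level 26-27 × Category I = 43-52 months.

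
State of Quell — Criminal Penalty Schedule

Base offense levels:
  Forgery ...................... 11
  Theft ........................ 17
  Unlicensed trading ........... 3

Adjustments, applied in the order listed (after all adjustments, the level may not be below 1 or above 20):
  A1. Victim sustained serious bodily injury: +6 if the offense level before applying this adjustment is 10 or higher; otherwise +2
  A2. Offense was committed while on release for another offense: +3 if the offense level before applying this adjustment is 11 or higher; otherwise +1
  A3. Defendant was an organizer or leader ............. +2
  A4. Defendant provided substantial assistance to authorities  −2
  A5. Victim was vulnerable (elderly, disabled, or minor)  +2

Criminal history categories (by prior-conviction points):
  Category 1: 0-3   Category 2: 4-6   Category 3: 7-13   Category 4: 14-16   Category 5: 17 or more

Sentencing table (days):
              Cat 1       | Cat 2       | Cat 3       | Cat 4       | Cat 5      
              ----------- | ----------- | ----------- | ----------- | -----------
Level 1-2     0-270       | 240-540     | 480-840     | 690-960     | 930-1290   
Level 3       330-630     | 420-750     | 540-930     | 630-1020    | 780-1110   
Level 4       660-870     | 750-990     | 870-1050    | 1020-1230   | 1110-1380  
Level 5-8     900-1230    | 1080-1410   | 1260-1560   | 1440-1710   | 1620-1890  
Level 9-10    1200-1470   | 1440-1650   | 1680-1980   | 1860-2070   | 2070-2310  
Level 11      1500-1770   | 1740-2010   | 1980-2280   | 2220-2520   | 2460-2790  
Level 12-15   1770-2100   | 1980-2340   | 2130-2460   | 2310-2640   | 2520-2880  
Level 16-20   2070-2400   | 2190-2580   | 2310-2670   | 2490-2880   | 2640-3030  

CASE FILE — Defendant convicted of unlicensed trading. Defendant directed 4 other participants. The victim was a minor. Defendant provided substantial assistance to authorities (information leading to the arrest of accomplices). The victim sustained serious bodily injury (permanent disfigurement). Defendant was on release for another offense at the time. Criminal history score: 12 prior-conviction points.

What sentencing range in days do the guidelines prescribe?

Base offense level for unlicensed trading: 3.
A1 applies (level before this adjustment is 3 < 10, so +2): 3 + 2 = 5.
A2 applies (level before this adjustment is 5 < 11, so +1): 5 + 1 = 6.
A3 applies: 6 + 2 = 8.
A4 applies: 8 − 2 = 6.
A5 applies: 6 + 2 = 8.
Final offense level: 8.
Criminal history: 12 prior points → Category 3 (7-13).
Level 8 falls in the 5-8 band.
Grid: Level 5-8 × Category 3 = 1260-1560 days.

1260-1560 days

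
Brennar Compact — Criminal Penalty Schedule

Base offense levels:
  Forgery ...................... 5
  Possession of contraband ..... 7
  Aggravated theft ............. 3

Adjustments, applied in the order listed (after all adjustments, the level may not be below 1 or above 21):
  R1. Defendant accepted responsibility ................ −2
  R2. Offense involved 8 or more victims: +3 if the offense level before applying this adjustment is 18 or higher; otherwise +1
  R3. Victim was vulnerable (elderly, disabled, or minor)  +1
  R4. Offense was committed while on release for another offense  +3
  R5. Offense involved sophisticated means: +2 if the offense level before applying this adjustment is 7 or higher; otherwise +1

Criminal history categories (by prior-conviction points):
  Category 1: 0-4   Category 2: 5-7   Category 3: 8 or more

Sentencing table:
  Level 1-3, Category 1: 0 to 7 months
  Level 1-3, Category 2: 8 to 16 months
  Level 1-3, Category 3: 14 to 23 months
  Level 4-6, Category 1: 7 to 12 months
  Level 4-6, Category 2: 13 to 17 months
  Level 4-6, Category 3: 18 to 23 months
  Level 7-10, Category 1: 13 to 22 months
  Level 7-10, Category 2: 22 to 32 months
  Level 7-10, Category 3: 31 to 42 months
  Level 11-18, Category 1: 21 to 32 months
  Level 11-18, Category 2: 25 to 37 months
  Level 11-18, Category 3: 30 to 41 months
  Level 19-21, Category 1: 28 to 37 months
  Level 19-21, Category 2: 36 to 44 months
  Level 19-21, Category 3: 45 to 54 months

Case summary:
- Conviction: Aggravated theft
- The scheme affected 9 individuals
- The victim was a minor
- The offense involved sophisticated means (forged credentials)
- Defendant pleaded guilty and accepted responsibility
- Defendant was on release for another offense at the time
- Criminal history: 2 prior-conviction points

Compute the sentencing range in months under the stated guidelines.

13-22 months

Base offense level for aggravated theft: 3.
R1 applies: 3 − 2 = 1.
R2 applies (level before this adjustment is 1 < 18, so +1): 1 + 1 = 2.
R3 applies: 2 + 1 = 3.
R4 applies: 3 + 3 = 6.
R5 applies (level before this adjustment is 6 < 7, so +1): 6 + 1 = 7.
Final offense level: 7.
Criminal history: 2 prior points → Category 1 (0-4).
Level 7 falls in the 7-10 band.
Grid: Level 7-10 × Category 1 = 13-22 months.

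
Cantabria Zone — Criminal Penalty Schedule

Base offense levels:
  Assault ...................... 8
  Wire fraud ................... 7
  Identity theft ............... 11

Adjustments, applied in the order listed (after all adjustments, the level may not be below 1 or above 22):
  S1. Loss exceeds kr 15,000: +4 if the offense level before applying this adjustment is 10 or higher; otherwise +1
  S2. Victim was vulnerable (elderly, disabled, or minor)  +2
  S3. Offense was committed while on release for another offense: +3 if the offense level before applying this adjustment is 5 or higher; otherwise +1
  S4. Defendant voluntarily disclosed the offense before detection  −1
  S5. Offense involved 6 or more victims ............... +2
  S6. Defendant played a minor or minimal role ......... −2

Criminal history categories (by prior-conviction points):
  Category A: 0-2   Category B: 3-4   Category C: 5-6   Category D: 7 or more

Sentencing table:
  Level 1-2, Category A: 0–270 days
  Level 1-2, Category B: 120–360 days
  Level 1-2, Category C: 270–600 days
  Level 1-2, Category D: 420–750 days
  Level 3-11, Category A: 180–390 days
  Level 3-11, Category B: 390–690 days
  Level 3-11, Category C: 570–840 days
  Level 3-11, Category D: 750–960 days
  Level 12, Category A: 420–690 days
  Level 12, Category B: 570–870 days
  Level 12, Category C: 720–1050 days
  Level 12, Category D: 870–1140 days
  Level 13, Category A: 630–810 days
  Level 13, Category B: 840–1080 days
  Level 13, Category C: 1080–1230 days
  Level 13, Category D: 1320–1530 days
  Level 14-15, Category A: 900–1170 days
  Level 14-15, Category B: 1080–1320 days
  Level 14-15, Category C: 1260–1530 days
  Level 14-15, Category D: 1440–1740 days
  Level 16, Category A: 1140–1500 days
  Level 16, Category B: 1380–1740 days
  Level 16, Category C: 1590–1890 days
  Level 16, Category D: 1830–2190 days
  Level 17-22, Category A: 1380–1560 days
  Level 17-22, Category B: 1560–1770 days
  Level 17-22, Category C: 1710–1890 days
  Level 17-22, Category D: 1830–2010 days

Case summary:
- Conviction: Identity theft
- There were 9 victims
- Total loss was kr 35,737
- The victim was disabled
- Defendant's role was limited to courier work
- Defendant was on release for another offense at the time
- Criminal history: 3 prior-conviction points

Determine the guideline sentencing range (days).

Base offense level for identity theft: 11.
S1 applies (level before this adjustment is 11 ≥ 10, so +4): 11 + 4 = 15.
S2 applies: 15 + 2 = 17.
S3 applies (level before this adjustment is 17 ≥ 5, so +3): 17 + 3 = 20.
S4 does not apply.
S5 applies: 20 + 2 = 22.
S6 applies: 22 − 2 = 20.
Final offense level: 20.
Criminal history: 3 prior points → Category B (3-4).
Level 20 falls in the 17-22 band.
Grid: Level 17-22 × Category B = 1560-1770 days.

1560-1770 days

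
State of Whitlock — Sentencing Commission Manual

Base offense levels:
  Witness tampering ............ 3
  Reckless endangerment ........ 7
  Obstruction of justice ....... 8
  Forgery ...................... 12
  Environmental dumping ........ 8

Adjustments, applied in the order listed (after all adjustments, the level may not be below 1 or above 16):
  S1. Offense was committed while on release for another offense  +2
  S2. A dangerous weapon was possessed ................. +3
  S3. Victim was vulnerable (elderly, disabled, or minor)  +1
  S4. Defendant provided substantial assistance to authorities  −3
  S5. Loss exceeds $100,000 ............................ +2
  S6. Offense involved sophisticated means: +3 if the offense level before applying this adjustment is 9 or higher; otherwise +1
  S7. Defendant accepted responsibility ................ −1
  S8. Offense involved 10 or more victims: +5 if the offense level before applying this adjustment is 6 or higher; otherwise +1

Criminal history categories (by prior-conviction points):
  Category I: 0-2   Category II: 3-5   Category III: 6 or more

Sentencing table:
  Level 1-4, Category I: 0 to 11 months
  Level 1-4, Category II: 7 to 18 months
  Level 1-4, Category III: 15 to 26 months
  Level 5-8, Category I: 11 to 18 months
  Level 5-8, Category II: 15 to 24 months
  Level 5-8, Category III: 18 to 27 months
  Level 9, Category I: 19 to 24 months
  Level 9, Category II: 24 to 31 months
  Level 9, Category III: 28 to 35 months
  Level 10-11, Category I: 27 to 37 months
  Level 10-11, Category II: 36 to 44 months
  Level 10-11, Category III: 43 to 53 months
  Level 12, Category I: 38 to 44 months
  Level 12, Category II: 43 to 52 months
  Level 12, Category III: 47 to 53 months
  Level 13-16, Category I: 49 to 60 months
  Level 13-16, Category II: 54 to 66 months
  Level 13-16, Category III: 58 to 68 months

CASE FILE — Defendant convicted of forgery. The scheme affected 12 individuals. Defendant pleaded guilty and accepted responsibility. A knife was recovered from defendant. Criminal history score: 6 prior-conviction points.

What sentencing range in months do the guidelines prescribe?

Base offense level for forgery: 12.
S1 does not apply.
S2 applies: 12 + 3 = 15.
S7 applies: 15 − 1 = 14.
S8 applies (level before this adjustment is 14 ≥ 6, so +5): 14 + 5 = 19.
Level 19 exceeds the maximum of 16; capped at 16.
Final offense level: 16.
Criminal history: 6 prior points → Category III (6+).
Level 16 falls in the 13-16 band.
Grid: Level 13-16 × Category III = 58-68 months.

58-68 months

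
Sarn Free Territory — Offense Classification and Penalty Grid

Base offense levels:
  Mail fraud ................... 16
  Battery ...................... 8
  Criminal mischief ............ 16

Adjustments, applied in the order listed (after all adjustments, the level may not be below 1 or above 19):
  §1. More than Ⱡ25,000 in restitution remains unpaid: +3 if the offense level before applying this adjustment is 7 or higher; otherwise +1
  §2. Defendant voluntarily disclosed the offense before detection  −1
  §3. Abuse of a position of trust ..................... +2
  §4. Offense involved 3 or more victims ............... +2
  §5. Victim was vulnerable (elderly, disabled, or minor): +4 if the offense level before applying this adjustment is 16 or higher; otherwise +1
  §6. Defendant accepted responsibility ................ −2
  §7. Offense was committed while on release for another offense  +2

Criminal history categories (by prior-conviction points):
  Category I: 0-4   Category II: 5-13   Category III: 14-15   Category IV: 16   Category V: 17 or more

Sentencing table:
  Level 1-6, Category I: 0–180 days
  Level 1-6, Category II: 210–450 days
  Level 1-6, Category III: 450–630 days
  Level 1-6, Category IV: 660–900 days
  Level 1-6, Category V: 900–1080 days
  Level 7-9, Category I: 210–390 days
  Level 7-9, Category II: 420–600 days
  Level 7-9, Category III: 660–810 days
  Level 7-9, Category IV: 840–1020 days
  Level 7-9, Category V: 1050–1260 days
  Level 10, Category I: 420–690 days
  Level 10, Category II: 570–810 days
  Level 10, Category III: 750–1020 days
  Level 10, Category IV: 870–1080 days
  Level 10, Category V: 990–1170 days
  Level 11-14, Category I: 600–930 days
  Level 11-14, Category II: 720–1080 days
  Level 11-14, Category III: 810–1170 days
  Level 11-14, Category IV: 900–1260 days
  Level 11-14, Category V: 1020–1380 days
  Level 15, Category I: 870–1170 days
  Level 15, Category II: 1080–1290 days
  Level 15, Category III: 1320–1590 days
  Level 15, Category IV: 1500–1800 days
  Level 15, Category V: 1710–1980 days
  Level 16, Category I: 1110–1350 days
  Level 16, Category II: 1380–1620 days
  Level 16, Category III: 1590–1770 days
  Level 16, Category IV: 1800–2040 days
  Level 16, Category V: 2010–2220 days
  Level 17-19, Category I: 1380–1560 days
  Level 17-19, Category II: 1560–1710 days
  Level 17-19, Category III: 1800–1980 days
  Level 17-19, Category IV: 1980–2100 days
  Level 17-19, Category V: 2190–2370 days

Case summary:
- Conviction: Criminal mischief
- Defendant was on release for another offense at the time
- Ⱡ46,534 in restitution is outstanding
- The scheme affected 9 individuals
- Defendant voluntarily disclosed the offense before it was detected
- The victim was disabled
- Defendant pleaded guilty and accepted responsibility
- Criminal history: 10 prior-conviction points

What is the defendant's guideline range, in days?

Base offense level for criminal mischief: 16.
§1 applies (level before this adjustment is 16 ≥ 7, so +3): 16 + 3 = 19.
§2 applies: 19 − 1 = 18.
§4 applies: 18 + 2 = 20.
§5 applies (level before this adjustment is 20 ≥ 16, so +4): 20 + 4 = 24.
§6 applies: 24 − 2 = 22.
§7 applies: 22 + 2 = 24.
Level 24 exceeds the maximum of 19; capped at 19.
Final offense level: 19.
Criminal history: 10 prior points → Category II (5-13).
Level 19 falls in the 17-19 band.
Grid: Level 17-19 × Category II = 1560-1710 days.

1560-1710 days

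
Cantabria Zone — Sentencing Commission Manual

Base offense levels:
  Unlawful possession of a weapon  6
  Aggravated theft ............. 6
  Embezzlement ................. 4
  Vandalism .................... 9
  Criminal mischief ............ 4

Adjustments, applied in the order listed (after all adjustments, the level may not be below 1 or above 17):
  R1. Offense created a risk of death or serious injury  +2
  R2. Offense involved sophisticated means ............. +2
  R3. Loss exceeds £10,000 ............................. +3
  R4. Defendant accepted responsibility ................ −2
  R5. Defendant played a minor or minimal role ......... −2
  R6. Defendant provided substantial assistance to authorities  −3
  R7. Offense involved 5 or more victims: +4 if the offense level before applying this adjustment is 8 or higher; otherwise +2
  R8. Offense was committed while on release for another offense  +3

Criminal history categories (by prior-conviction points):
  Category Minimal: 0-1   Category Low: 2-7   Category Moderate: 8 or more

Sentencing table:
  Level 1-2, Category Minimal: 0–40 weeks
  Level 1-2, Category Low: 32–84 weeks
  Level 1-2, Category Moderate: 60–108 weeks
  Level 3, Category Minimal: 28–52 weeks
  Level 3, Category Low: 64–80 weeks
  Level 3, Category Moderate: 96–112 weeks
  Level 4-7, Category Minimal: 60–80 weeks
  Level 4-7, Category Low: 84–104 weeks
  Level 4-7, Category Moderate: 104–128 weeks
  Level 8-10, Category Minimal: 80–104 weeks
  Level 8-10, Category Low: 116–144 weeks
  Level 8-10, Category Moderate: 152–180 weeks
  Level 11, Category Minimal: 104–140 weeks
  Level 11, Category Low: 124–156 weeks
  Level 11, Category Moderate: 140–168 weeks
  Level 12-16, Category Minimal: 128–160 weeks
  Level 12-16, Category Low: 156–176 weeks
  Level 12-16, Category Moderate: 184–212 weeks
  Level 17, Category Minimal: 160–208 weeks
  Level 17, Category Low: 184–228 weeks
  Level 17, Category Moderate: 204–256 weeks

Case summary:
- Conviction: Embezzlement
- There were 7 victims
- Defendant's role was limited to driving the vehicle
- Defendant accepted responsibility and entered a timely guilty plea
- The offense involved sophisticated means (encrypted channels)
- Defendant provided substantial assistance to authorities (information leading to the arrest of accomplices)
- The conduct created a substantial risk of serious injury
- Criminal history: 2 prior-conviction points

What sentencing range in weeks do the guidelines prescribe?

64-80 weeks

Base offense level for embezzlement: 4.
R1 applies: 4 + 2 = 6.
R2 applies: 6 + 2 = 8.
R4 applies: 8 − 2 = 6.
R5 applies: 6 − 2 = 4.
R6 applies: 4 − 3 = 1.
R7 applies (level before this adjustment is 1 < 8, so +2): 1 + 2 = 3.
Final offense level: 3.
Criminal history: 2 prior points → Category Low (2-7).
Level 3 falls in the 3 band.
Grid: Level 3 × Category Low = 64-80 weeks.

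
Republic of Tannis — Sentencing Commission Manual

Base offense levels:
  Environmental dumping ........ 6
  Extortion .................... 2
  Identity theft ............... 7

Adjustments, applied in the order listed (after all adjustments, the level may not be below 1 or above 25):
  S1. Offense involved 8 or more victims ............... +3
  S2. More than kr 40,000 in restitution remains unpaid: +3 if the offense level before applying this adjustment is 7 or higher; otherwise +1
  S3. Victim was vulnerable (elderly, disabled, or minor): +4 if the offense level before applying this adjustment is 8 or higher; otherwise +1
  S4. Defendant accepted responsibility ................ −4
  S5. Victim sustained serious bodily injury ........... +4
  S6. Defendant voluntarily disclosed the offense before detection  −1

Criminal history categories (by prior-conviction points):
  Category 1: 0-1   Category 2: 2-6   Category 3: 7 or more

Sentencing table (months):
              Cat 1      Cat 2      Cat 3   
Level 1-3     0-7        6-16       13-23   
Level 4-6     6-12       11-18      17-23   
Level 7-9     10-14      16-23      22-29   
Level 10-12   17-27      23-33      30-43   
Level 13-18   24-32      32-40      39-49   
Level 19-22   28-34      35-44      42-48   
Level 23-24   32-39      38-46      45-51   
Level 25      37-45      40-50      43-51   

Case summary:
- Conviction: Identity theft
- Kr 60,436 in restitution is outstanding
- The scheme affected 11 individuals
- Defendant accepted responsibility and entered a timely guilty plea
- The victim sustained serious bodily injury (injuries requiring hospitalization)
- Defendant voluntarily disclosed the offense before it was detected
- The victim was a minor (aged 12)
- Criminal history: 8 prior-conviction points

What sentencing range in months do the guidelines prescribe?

39-49 months

Base offense level for identity theft: 7.
S1 applies: 7 + 3 = 10.
S2 applies (level before this adjustment is 10 ≥ 7, so +3): 10 + 3 = 13.
S3 applies (level before this adjustment is 13 ≥ 8, so +4): 13 + 4 = 17.
S4 applies: 17 − 4 = 13.
S5 applies: 13 + 4 = 17.
S6 applies: 17 − 1 = 16.
Final offense level: 16.
Criminal history: 8 prior points → Category 3 (7+).
Level 16 falls in the 13-18 band.
Grid: Level 13-18 × Category 3 = 39-49 months.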